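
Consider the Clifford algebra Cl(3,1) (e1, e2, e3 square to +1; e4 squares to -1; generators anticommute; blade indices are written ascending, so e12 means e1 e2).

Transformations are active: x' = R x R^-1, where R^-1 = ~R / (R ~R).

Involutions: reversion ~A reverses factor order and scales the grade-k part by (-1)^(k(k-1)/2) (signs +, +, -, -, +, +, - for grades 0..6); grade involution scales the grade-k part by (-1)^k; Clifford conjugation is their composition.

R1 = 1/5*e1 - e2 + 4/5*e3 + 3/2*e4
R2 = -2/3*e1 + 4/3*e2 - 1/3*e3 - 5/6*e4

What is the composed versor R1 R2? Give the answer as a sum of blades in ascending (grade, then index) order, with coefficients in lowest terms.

Distribute over the terms of R1 (each basis-blade product reordered to ascending indices, repeated generators contracted through their squares):
(1/5*e1) R2 = -2/15 + 4/15*e12 - 1/15*e13 - 1/6*e14
(-e2) R2 = -4/3 - 2/3*e12 + 1/3*e23 + 5/6*e24
(4/5*e3) R2 = -4/15 + 8/15*e13 - 16/15*e23 - 2/3*e34
(3/2*e4) R2 = 5/4 + e14 - 2*e24 + 1/2*e34
Summing the partial products and collecting blades:
Answer: -29/60 - 2/5*e12 + 7/15*e13 + 5/6*e14 - 11/15*e23 - 7/6*e24 - 1/6*e34


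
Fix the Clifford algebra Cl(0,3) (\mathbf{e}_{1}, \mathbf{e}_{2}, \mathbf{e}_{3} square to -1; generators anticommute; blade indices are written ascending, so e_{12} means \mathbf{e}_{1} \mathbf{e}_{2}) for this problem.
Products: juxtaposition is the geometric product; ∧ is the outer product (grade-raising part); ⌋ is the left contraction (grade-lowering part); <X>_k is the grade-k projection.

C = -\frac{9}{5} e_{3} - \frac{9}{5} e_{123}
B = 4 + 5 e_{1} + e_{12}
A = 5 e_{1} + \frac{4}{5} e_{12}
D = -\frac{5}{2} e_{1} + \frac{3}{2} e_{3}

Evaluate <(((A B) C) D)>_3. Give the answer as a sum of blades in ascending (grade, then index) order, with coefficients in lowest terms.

step 1: -\frac{129}{5} + 20 e_{1} - e_{2} + \frac{16}{5} e_{12}
step 2: \frac{261}{5} e_{3} - \frac{171}{5} e_{13} + \frac{189}{5} e_{23} + \frac{1017}{25} e_{123}
step 3: -\frac{783}{10} + \frac{513}{10} e_{1} - \frac{567}{10} e_{2} + \frac{171}{2} e_{3} - \frac{3051}{50} e_{12} + \frac{261}{2} e_{13} + \frac{1017}{10} e_{23} - \frac{189}{2} e_{123}
step 4: -\frac{189}{2} e_{123}
Answer: -\frac{189}{2} e_{123}


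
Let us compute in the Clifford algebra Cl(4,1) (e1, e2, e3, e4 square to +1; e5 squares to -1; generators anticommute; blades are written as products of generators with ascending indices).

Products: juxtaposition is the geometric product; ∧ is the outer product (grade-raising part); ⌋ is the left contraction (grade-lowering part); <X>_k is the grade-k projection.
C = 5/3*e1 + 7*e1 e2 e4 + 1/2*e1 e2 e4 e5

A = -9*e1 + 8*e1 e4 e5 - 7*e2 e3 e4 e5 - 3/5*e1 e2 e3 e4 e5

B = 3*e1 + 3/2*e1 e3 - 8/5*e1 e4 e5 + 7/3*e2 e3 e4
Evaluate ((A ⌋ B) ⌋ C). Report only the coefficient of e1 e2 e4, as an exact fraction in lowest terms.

step 1: -199/5 - 27/2*e3 + 72/5*e4 e5
step 2: -199/3*e1 + 36/5*e1 e2 - 1393/5*e1 e2 e4 - 199/10*e1 e2 e4 e5
Answer: -1393/5


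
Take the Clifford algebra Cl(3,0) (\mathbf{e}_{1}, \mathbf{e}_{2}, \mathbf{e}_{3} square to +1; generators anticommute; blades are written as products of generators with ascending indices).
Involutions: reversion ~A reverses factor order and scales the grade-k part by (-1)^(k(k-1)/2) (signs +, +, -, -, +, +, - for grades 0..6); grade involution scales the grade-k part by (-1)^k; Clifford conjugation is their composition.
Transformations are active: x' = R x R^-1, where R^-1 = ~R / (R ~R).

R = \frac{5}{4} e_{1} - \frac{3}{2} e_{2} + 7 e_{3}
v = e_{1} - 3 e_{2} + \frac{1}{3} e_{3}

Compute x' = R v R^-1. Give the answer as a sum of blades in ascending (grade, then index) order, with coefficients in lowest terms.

~R = \frac{5}{4} e_{1} - \frac{3}{2} e_{2} + 7 e_{3}, and R ~R = \frac{845}{16}, so R^-1 = ~R / (\frac{845}{16}).
R v = \frac{97}{12} - \frac{9}{4} e_{1} e_{2} - \frac{79}{12} e_{1} e_{3} + \frac{41}{2} e_{2} e_{3}
Answer: -\frac{313}{507} e_{1} + \frac{2147}{845} e_{2} + \frac{1529}{845} e_{3}


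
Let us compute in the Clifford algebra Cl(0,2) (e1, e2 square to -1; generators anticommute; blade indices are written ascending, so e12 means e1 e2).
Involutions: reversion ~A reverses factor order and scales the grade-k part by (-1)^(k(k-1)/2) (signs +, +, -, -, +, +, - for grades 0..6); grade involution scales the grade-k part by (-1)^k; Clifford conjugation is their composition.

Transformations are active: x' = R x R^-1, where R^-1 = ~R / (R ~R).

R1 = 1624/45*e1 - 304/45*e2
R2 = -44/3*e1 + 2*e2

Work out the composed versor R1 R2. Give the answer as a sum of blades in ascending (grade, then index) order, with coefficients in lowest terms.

Distribute over the terms of R1 (each basis-blade product reordered to ascending indices, repeated generators contracted through their squares):
(1624/45*e1) R2 = 71456/135 + 3248/45*e12
(-304/45*e2) R2 = 608/45 - 13376/135*e12
Summing the partial products and collecting blades:
Answer: 14656/27 - 3632/135*e12


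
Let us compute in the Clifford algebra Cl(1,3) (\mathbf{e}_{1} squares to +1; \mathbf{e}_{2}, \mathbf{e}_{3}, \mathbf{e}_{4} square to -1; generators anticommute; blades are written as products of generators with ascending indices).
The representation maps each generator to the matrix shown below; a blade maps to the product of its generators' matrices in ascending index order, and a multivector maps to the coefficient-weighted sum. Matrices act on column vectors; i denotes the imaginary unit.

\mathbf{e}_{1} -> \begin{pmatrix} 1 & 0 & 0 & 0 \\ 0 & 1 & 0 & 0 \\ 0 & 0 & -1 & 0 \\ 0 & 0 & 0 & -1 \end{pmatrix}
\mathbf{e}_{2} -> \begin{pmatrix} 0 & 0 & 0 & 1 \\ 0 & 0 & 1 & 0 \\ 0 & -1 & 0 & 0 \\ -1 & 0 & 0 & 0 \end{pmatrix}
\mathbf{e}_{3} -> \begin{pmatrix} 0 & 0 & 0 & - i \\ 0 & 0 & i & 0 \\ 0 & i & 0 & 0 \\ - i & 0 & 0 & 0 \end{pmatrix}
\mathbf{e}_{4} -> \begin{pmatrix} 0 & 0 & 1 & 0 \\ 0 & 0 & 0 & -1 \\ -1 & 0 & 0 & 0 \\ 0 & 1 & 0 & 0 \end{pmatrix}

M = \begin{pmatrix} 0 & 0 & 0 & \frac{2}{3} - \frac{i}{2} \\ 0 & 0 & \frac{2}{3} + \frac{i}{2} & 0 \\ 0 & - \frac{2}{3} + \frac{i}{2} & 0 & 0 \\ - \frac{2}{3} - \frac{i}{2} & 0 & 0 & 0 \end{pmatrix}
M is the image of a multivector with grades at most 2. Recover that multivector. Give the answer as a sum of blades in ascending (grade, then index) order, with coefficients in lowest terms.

Method: the blade images are trace-orthogonal — tr(rho(e_A) rho(e_B)^-1) = 4 if A = B and 0 otherwise — and rho(e_A)^-1 = (e_A)^2 * rho(e_A) with (e_A)^2 = +1 or -1, so the coefficient of e_A in the preimage is (e_A)^2 * tr(M rho(e_A))/4.
Nonzero projections over blades of grade <= 2: e_{2}: (e_{2})^2 = -1, tr(M rho(e_{2})) = - \frac{8}{3}, coefficient \frac{2}{3}; e_{3}: (e_{3})^2 = -1, tr(M rho(e_{3})) = -2, coefficient \frac{1}{2}. Every other blade of grade <= 2 projects to 0.
Answer: \frac{2}{3} e_{2} + \frac{1}{2} e_{3}


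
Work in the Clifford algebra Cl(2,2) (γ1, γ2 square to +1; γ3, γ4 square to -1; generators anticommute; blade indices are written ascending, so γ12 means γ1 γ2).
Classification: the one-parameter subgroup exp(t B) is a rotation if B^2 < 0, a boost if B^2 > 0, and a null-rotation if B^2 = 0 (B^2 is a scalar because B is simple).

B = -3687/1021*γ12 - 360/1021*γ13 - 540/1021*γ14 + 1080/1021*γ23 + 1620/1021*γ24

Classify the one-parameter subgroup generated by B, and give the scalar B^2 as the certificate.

B^2 term by term: the squares give (-3687/1021)^2*(γ12)^2 + (-360/1021)^2*(γ13)^2 + (-540/1021)^2*(γ14)^2 + (1080/1021)^2*(γ23)^2 + (1620/1021)^2*(γ24)^2 = 13593969/1042441*(-1) + 129600/1042441*(+1) + 291600/1042441*(+1) + 1166400/1042441*(+1) + 2624400/1042441*(+1) = -9 (each basis 2-blade squares to minus the product of its generators' squares); cross terms between blades sharing an index anticommute and cancel; the commuting (index-disjoint) pairs give grade-4 terms 2*c*c'*(blade product), which cancel blade by blade — γ1234: 1166400/1042441 - 1166400/1042441 = 0 — confirming B is simple. So B^2 = -9.
Answer: rotation, certificate B^2 = -9. Check the certificate: B^2 = -9, and that sign is decisive whatever form B takes.


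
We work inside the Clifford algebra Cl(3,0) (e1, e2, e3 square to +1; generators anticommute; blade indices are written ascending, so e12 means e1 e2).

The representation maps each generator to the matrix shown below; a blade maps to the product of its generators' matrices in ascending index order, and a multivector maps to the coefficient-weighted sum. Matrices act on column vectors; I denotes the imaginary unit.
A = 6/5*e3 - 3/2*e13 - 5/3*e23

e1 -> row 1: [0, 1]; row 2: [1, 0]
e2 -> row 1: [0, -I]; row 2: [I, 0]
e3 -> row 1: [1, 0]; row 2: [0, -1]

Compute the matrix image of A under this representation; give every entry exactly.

Bivector images (products of the table entries): rho(e13) = rho(e1)rho(e3) = row 1: [0, -1]; row 2: [1, 0]; rho(e23) = rho(e2)rho(e3) = row 1: [0, I]; row 2: [I, 0].
M = (6/5)*rho(e3) + (-3/2)*rho(e13) + (-5/3)*rho(e23), summed entrywise:
Answer: row 1: [6/5, 3/2 - 5*I/3]; row 2: [-3/2 - 5*I/3, -6/5]


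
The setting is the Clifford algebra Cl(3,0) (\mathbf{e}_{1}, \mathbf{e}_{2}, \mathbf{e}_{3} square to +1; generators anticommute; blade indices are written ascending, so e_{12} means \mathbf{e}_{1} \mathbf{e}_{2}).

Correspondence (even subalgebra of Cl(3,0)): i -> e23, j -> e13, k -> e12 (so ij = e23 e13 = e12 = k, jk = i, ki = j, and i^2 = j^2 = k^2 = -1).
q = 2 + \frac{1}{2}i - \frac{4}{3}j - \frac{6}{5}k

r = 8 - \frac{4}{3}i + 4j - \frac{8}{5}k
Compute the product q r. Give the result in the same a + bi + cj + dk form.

In blades: q = 2 - \frac{6}{5} e_{12} - \frac{4}{3} e_{13} + \frac{1}{2} e_{23}, r = 8 - \frac{8}{5} e_{12} + 4 e_{13} - \frac{4}{3} e_{23}.
Distribute q over r term by term (generator squares from the signature, products reordered to ascending indices): (2)*r = 16 - \frac{16}{5} e_{12} + 8 e_{13} - \frac{8}{3} e_{23}; (-\frac{6}{5} e_{12})*r = -\frac{48}{25} - \frac{48}{5} e_{12} + \frac{8}{5} e_{13} + \frac{24}{5} e_{23}; (-\frac{4}{3} e_{13})*r = \frac{16}{3} - \frac{16}{9} e_{12} - \frac{32}{3} e_{13} + \frac{32}{15} e_{23}; (\frac{1}{2} e_{23})*r = \frac{2}{3} + 2 e_{12} + \frac{4}{5} e_{13} + 4 e_{23}.
Sum: \frac{502}{25} - \frac{566}{45} e_{12} - \frac{4}{15} e_{13} + \frac{124}{15} e_{23}; translating back through the correspondence:
Answer: \frac{502}{25} + \frac{124}{15}i - \frac{4}{15}j - \frac{566}{45}k


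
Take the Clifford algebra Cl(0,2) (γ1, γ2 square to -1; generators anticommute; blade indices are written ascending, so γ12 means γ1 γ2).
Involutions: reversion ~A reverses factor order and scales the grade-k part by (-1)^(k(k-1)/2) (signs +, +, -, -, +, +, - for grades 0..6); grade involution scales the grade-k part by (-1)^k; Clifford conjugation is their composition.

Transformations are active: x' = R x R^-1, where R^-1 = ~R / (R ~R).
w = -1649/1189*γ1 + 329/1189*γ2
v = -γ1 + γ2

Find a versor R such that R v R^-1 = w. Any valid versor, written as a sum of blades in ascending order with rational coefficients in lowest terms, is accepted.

Take R = v + w = -2838/1189*γ1 + 1518/1189*γ2. Because q(v) = q(w) = -2, conjugation by R sends v exactly to w.
Answer: -2838/1189*γ1 + 1518/1189*γ2


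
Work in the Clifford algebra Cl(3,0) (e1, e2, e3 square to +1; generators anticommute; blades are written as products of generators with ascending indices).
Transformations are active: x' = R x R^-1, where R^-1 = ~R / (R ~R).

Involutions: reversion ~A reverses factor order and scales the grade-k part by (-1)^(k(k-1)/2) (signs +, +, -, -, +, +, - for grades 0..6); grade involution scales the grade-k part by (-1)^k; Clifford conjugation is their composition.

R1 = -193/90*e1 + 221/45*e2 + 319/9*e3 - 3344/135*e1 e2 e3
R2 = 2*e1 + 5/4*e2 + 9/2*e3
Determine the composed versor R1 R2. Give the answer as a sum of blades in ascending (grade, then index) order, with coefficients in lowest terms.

Distribute over the terms of R2 (each basis-blade product reordered to ascending indices, repeated generators contracted through their squares):
R1 (2*e1) = -193/45 - 442/45*e1 e2 - 638/9*e1 e3 - 6688/135*e2 e3
R1 (5/4*e2) = 221/36 - 193/72*e1 e2 + 836/27*e1 e3 - 1595/36*e2 e3
R1 (9/2*e3) = 319/2 - 1672/15*e1 e2 - 193/20*e1 e3 + 221/10*e2 e3
Summing the partial products and collecting blades:
Answer: 3227/20 - 44629/360*e1 e2 - 26771/540*e1 e3 - 38743/540*e2 e3


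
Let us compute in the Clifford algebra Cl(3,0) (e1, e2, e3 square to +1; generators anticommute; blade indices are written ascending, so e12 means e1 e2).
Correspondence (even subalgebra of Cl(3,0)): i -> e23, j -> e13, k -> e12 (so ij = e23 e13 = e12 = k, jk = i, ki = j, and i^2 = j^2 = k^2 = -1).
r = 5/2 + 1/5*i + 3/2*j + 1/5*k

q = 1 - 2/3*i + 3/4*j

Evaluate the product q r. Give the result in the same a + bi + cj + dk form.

In blades: q = 1 + 3/4*e13 - 2/3*e23, r = 5/2 + 1/5*e12 + 3/2*e13 + 1/5*e23.
Distribute q over r term by term (generator squares from the signature, products reordered to ascending indices): (1)*r = 5/2 + 1/5*e12 + 3/2*e13 + 1/5*e23; (3/4*e13)*r = -9/8 - 3/20*e12 + 15/8*e13 + 3/20*e23; (-2/3*e23)*r = 2/15 - e12 + 2/15*e13 - 5/3*e23.
Sum: 181/120 - 19/20*e12 + 421/120*e13 - 79/60*e23; translating back through the correspondence:
Answer: 181/120 - 79/60*i + 421/120*j - 19/20*k


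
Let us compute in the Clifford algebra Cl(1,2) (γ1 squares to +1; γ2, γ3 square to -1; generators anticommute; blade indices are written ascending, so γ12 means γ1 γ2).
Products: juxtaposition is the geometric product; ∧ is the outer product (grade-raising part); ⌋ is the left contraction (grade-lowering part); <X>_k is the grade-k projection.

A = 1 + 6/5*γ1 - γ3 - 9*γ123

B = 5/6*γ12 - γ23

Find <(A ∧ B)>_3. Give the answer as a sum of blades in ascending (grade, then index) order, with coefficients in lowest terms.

step 1: 5/6*γ12 - γ23 - 61/30*γ123
step 2: -61/30*γ123
Answer: -61/30*γ123


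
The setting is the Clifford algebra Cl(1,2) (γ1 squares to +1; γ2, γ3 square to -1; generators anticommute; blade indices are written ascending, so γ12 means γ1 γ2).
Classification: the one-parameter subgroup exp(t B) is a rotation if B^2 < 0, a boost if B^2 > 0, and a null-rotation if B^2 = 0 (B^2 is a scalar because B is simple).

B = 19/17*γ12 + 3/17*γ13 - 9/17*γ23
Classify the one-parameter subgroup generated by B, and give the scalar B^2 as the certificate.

B^2 term by term: the squares give (19/17)^2*(γ12)^2 + (3/17)^2*(γ13)^2 + (-9/17)^2*(γ23)^2 = 361/289*(+1) + 9/289*(+1) + 81/289*(-1) = 1 (each basis 2-blade squares to minus the product of its generators' squares); cross terms between blades sharing an index anticommute and cancel. So B^2 = 1.
Answer: boost, certificate B^2 = 1. The class reads off the invariant scalar 1 directly.


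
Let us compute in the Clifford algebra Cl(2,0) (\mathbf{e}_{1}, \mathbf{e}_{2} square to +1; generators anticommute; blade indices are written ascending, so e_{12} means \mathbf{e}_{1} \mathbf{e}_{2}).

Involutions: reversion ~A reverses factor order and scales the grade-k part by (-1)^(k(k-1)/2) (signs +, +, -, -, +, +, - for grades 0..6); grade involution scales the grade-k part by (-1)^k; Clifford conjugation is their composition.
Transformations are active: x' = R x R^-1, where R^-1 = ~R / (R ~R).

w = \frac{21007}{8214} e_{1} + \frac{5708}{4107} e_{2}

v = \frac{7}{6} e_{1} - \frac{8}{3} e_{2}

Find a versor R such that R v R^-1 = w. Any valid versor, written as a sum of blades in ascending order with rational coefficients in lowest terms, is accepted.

Here q(v) = q(w) = \frac{305}{36}; the classical choice R = v + w = \frac{15295}{4107} e_{1} - \frac{1748}{1369} e_{2} then realises v -> w under the sandwich.
Answer: \frac{15295}{4107} e_{1} - \frac{1748}{1369} e_{2}


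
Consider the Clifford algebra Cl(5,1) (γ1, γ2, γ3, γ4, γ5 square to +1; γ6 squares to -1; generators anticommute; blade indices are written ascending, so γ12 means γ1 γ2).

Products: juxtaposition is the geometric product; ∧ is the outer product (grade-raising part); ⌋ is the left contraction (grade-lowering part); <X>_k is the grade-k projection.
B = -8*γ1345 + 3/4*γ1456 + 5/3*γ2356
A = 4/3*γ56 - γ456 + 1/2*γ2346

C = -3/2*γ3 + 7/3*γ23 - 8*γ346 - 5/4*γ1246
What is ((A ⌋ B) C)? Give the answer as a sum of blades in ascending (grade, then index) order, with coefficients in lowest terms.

step 1: 3/4*γ1 + γ14 + 20/9*γ23
step 2: -140/27 - 10/3*γ2 - 9/8*γ13 - 5/4*γ26 + 7/4*γ123 + 3/2*γ134 + 8*γ136 - 2695/144*γ246 + 7/3*γ1234 - 29/9*γ1346
Answer: -140/27 - 10/3*γ2 - 9/8*γ13 - 5/4*γ26 + 7/4*γ123 + 3/2*γ134 + 8*γ136 - 2695/144*γ246 + 7/3*γ1234 - 29/9*γ1346


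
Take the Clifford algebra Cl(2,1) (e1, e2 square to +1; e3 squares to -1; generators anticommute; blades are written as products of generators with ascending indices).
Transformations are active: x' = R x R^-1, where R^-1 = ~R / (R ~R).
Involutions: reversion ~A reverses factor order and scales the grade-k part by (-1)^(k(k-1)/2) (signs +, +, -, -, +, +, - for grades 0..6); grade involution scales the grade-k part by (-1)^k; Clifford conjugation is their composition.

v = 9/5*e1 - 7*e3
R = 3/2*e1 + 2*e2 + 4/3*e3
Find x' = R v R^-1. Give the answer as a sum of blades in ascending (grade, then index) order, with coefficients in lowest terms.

~R = 3/2*e1 + 2*e2 + 4/3*e3, and R ~R = 161/36, so R^-1 = ~R / (161/36).
R v = 361/30 - 18/5*e1 e2 - 129/10*e1 e3 - 14*e2 e3
Answer: 5049/805*e1 + 8664/805*e2 + 11411/805*e3


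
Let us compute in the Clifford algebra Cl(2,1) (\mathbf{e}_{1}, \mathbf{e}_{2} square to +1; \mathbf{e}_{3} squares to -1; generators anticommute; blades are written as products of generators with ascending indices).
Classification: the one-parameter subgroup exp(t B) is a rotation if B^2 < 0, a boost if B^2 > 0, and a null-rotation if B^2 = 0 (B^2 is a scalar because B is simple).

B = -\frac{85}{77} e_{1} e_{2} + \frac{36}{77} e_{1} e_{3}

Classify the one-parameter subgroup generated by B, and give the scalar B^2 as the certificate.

B^2 term by term: the squares give (-\frac{85}{77})^2*(e_{1} e_{2})^2 + (\frac{36}{77})^2*(e_{1} e_{3})^2 = \frac{7225}{5929}*(-1) + \frac{1296}{5929}*(+1) = -1 (each basis 2-blade squares to minus the product of its generators' squares); cross terms between blades sharing an index anticommute and cancel. So B^2 = -1.
Answer: rotation, certificate B^2 = -1. Why this suffices: the scalar -1 survives any versor conjugation, so its sign alone determines the class however B is presented.


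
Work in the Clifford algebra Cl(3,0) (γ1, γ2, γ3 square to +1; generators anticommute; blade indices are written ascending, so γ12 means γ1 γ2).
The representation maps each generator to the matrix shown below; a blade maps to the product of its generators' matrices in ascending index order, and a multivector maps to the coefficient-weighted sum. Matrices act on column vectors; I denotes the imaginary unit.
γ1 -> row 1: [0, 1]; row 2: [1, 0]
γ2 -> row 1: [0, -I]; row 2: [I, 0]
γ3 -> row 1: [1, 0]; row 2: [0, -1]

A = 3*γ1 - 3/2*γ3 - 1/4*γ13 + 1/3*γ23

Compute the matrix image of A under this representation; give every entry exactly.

Bivector images (products of the table entries): rho(γ13) = rho(γ1)rho(γ3) = row 1: [0, -1]; row 2: [1, 0]; rho(γ23) = rho(γ2)rho(γ3) = row 1: [0, I]; row 2: [I, 0].
M = (3)*rho(γ1) + (-3/2)*rho(γ3) + (-1/4)*rho(γ13) + (1/3)*rho(γ23), summed entrywise:
Answer: row 1: [-3/2, 13/4 + I/3]; row 2: [11/4 + I/3, 3/2]


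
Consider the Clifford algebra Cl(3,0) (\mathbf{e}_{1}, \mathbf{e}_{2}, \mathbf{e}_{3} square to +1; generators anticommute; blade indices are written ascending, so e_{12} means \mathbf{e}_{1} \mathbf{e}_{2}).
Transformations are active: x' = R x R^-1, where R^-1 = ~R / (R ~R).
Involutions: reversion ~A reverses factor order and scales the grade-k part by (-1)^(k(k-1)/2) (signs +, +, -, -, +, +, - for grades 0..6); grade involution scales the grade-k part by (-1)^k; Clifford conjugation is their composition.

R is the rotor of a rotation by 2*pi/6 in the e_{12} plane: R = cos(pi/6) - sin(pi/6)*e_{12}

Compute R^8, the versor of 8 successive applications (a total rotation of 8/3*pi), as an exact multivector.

Rotor phase runs at HALF the rotation angle; powers of one rotor simply add phase, so after 8 steps in e_{12} the phase is 8*pi/6 = \frac{4 \pi}{3} and R^8 = cos(\frac{4 \pi}{3}) - sin(\frac{4 \pi}{3})*e_{12}.
cos(\frac{4 \pi}{3}) = - \frac{1}{2} and sin(\frac{4 \pi}{3}) = - \frac{\sqrt{3}}{2}, so R^8 = -\frac{1}{2} + \frac{\sqrt{3}}{2} e_{12}. The net rotation is 2/3*pi (after discarding 1 full turn, each of which contributes a factor -1 to the rotor); the rotor keeps the half-angle phase exactly.
Answer: -\frac{1}{2} + \frac{\sqrt{3}}{2} e_{12}


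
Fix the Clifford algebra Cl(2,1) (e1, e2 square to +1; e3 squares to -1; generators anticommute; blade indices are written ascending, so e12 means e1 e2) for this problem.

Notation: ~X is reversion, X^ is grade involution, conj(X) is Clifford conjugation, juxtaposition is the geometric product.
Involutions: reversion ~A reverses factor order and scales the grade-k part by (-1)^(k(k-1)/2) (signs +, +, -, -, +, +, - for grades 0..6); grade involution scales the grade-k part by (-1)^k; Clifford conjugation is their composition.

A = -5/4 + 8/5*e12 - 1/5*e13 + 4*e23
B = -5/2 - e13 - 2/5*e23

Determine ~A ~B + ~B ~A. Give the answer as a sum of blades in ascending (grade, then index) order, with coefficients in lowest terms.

first term: 69/40 + 202/25*e12 - 239/100*e13 + 111/10*e23
second term: 69/40 - 2/25*e12 - 111/100*e13 + 79/10*e23
Answer: 69/20 + 8*e12 - 7/2*e13 + 19*e23


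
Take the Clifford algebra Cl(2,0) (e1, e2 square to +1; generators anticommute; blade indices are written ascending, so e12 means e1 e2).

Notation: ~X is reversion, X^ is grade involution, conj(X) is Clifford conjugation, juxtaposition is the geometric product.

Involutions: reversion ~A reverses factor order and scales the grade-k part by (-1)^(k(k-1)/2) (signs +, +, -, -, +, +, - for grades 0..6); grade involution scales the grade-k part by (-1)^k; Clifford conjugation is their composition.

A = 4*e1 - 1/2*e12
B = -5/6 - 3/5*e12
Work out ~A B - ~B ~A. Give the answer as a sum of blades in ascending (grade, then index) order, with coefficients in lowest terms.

first term: 3/10 - 10/3*e1 - 12/5*e2 - 5/12*e12
second term: -3/10 - 10/3*e1 - 12/5*e2 - 5/12*e12
Answer: 3/5


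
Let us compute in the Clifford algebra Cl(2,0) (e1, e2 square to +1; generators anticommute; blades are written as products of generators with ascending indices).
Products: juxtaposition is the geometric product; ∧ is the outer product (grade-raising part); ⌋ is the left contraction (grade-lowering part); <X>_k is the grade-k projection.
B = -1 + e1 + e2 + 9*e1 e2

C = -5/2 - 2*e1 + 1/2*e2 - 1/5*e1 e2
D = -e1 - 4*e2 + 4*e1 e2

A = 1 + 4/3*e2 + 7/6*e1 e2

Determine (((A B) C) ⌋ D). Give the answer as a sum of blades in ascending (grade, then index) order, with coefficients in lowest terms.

step 1: -61/6 - 59/6*e1 - 3/2*e2 + 13/2*e1 e2
step 2: 1369/30 + 718/15*e1 + 409/30*e2 - 332/15*e1 e2
step 3: -208/15 - 601/6*e1 + 134/15*e2 + 2738/15*e1 e2
Answer: -208/15 - 601/6*e1 + 134/15*e2 + 2738/15*e1 e2


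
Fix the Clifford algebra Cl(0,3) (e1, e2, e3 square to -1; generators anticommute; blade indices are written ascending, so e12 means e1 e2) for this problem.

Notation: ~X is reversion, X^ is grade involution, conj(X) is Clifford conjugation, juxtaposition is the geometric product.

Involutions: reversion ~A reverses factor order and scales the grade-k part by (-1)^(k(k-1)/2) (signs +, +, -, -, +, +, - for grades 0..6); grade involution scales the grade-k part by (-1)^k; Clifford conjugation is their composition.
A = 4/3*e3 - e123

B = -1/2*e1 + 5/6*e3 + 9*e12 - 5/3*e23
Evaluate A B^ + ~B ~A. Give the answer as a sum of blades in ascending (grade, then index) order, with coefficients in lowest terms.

first term: 10/9 - 5/3*e1 - 20/9*e2 + 9*e3 - 5/6*e12 - 2/3*e13 + 1/2*e23 + 12*e123
second term: -10/9 - 5/3*e1 - 20/9*e2 + 9*e3 - 5/6*e12 - 2/3*e13 + 1/2*e23 - 12*e123
Answer: -10/3*e1 - 40/9*e2 + 18*e3 - 5/3*e12 - 4/3*e13 + e23


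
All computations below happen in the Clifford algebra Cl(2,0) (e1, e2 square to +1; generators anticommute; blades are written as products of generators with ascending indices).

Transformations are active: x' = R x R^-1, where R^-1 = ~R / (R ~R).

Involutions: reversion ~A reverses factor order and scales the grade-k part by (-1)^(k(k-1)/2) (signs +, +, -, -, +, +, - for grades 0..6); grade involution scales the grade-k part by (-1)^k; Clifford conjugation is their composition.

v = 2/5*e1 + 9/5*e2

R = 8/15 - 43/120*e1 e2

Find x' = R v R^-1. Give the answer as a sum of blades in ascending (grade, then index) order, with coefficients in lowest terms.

~R = 8/15 + 43/120*e1 e2, and R ~R = 1189/2880, so R^-1 = ~R / (1189/2880).
R v = -259/600*e1 + 331/300*e2
Answer: -45042/29725*e1 + 31231/29725*e2


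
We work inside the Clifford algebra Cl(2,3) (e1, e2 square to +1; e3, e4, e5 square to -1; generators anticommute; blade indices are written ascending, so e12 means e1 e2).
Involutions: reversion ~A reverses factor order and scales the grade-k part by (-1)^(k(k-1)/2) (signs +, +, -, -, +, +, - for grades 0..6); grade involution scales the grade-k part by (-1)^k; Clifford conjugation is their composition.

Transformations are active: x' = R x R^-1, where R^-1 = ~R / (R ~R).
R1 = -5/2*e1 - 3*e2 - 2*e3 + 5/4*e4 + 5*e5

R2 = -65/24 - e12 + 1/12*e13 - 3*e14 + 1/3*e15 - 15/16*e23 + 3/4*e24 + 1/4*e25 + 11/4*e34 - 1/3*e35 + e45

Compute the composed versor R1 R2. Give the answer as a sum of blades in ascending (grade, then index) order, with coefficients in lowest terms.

Distribute over the terms of R1 (each basis-blade product reordered to ascending indices, repeated generators contracted through their squares):
(-5/2*e1) R2 = 325/48*e1 + 5/2*e2 - 5/24*e3 + 15/2*e4 - 5/6*e5 + 75/32*e123 - 15/8*e124 - 5/8*e125 - 55/8*e134 + 5/6*e135 - 5/2*e145
(-3*e2) R2 = -3*e1 + 65/8*e2 + 45/16*e3 - 9/4*e4 - 3/4*e5 + 1/4*e123 - 9*e124 + e125 - 33/4*e234 + e235 - 3*e245
(-2*e3) R2 = -1/6*e1 + 15/8*e2 + 65/12*e3 + 11/2*e4 - 2/3*e5 + 2*e123 - 6*e134 + 2/3*e135 + 3/2*e234 + 1/2*e235 - 2*e345
(5/4*e4) R2 = -15/4*e1 + 15/16*e2 + 55/16*e3 - 325/96*e4 - 5/4*e5 - 5/4*e124 + 5/48*e134 - 5/12*e145 - 75/64*e234 - 5/16*e245 + 5/12*e345
(5*e5) R2 = 5/3*e1 + 5/4*e2 - 5/3*e3 + 5*e4 - 325/24*e5 - 5*e125 + 5/12*e135 - 15*e145 - 75/16*e235 + 15/4*e245 + 55/4*e345
Summing the partial products and collecting blades:
Answer: 73/48*e1 + 235/16*e2 + 235/24*e3 + 1187/96*e4 - 409/24*e5 + 147/32*e123 - 97/8*e124 - 37/8*e125 - 613/48*e134 + 23/12*e135 - 215/12*e145 - 507/64*e234 - 51/16*e235 + 7/16*e245 + 73/6*e345


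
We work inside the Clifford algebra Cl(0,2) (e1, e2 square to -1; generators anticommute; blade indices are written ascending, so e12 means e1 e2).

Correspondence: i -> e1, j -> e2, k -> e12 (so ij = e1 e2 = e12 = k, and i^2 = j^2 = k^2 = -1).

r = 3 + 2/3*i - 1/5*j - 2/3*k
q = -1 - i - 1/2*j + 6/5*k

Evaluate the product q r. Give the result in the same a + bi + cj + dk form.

In blades: q = -1 - e1 - 1/2*e2 + 6/5*e12, r = 3 + 2/3*e1 - 1/5*e2 - 2/3*e12.
Distribute q over r term by term (generator squares from the signature, products reordered to ascending indices): (-1)*r = -3 - 2/3*e1 + 1/5*e2 + 2/3*e12; (-e1)*r = 2/3 - 3*e1 - 2/3*e2 + 1/5*e12; (-1/2*e2)*r = -1/10 + 1/3*e1 - 3/2*e2 + 1/3*e12; (6/5*e12)*r = 4/5 + 6/25*e1 + 4/5*e2 + 18/5*e12.
Sum: -49/30 - 232/75*e1 - 7/6*e2 + 24/5*e12; translating back through the correspondence:
Answer: -49/30 - 232/75*i - 7/6*j + 24/5*k


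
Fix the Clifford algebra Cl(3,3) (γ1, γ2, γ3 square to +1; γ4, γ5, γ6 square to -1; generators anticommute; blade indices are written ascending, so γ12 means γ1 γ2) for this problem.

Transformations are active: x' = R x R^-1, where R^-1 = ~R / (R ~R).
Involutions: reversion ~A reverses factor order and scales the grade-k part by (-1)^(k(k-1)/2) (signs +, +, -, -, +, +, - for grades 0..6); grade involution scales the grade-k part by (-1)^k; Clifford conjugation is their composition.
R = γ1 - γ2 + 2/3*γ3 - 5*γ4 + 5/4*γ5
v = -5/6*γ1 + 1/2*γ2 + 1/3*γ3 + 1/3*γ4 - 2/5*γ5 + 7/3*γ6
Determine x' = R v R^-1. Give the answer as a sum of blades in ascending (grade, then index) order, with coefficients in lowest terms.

~R = γ1 - γ2 + 2/3*γ3 - 5*γ4 + 5/4*γ5, and R ~R = -3473/144, so R^-1 = ~R / (-3473/144).
R v = 19/18 - 1/3*γ12 + 8/9*γ13 - 23/6*γ14 + 77/120*γ15 + 7/3*γ16 - 2/3*γ23 + 13/6*γ24 - 9/40*γ25 - 7/3*γ26 + 17/9*γ34 - 41/60*γ35 + 14/9*γ36 + 19/12*γ45 - 35/3*γ46 + 35/12*γ56
Answer: 15541/20838*γ1 - 2865/6946*γ2 - 4081/10419*γ3 + 1087/10419*γ4 + 5046/17365*γ5 - 7/3*γ6


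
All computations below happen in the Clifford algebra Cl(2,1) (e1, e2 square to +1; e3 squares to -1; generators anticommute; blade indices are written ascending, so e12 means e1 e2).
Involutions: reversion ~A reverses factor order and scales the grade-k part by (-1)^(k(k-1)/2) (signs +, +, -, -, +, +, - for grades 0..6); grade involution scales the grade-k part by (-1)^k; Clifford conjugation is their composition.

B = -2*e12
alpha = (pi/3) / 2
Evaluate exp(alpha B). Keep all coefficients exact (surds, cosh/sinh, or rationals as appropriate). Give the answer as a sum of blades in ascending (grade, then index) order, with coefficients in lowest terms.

B^2 = (-2)^2*(e12)^2 = 4*(-1) = -4 (a basis 2-blade squares to minus the product of its generators' squares).
B^2 = -4 — the series telescopes trigonometrically here: l = 2, alpha*l = pi/3, so exp(alpha B) = cos(pi/3) + (sin(pi/3)/2)*B = 1/2 + (sqrt(3)/4)*B.
Answer: 1/2 - sqrt(3)/2*e12


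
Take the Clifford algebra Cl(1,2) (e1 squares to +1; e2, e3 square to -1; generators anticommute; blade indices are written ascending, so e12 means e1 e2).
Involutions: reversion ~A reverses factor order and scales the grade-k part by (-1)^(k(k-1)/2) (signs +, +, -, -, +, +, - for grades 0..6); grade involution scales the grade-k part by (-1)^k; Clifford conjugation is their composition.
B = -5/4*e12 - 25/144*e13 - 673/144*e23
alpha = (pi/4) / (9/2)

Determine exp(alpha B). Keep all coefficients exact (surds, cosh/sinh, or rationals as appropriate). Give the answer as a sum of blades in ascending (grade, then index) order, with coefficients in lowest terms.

B^2 term by term: the squares give (-5/4)^2*(e12)^2 + (-25/144)^2*(e13)^2 + (-673/144)^2*(e23)^2 = 25/16*(+1) + 625/20736*(+1) + 452929/20736*(-1) = -81/4 (each basis 2-blade squares to minus the product of its generators' squares); cross terms between blades sharing an index anticommute and cancel. So B^2 = -81/4.
B^2 = -81/4 — the negative square puts this in the circular regime; l = 9/2, alpha*l = pi/4, so exp(alpha B) = cos(pi/4) + (sin(pi/4)/(9/2))*B = sqrt(2)/2 + (sqrt(2)/9)*B.
Answer: sqrt(2)/2 - 5*sqrt(2)/36*e12 - 25*sqrt(2)/1296*e13 - 673*sqrt(2)/1296*e23


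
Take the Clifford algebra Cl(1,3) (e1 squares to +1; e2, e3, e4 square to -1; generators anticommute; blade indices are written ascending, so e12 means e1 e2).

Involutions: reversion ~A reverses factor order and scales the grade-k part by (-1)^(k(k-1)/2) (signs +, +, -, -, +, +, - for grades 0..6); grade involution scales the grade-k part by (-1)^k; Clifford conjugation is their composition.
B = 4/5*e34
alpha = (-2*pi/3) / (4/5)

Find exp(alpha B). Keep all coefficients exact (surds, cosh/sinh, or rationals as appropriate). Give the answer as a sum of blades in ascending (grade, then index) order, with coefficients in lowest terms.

B^2 = (4/5)^2*(e34)^2 = 16/25*(-1) = -16/25 (a basis 2-blade squares to minus the product of its generators' squares).
B^2 = -16/25 — B^2 < 0, so the exponential closes trigonometrically: l = 4/5, alpha*l = -2*pi/3, so exp(alpha B) = cos(-2*pi/3) + (sin(-2*pi/3)/(4/5))*B = -1/2 + (-5*sqrt(3)/8)*B.
Answer: -1/2 - sqrt(3)/2*e34


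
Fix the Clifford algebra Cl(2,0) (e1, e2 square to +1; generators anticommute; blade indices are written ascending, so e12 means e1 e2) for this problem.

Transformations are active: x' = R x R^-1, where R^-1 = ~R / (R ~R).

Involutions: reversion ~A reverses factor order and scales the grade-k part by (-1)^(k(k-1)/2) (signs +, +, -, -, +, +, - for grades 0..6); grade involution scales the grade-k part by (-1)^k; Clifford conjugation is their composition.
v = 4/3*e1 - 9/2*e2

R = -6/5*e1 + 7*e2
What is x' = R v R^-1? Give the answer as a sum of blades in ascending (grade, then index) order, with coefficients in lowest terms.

~R = -6/5*e1 + 7*e2, and R ~R = 1261/25, so R^-1 = ~R / (1261/25).
R v = -331/10 - 59/15*e12
Answer: 914/3783*e1 - 11821/2522*e2


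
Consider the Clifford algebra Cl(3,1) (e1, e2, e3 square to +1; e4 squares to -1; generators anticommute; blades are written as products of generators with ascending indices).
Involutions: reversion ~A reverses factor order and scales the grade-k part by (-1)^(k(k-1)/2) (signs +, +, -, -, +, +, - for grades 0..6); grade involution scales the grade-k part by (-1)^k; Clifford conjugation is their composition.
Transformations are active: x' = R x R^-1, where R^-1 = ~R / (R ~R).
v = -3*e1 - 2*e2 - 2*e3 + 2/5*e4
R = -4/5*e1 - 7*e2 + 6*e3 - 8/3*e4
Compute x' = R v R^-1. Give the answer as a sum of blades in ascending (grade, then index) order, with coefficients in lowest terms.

~R = -4/5*e1 - 7*e2 + 6*e3 - 8/3*e4, and R ~R = 17669/225, so R^-1 = ~R / (17669/225).
R v = 82/15 - 97/5*e1 e2 + 98/5*e1 e3 - 208/25*e1 e4 + 26*e2 e3 - 122/15*e2 e4 - 44/15*e3 e4
Answer: 51039/17669*e1 + 18118/17669*e2 + 50098/17669*e3 - 68138/88345*e4


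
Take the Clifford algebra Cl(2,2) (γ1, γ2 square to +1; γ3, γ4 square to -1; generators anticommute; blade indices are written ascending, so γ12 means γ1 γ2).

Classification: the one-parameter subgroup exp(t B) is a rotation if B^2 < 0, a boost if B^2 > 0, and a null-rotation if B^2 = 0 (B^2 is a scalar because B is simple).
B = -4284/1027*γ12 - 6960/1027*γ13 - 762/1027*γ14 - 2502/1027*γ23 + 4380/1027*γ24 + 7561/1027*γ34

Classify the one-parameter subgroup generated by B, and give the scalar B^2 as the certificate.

B^2 term by term: the squares give (-4284/1027)^2*(γ12)^2 + (-6960/1027)^2*(γ13)^2 + (-762/1027)^2*(γ14)^2 + (-2502/1027)^2*(γ23)^2 + (4380/1027)^2*(γ24)^2 + (7561/1027)^2*(γ34)^2 = 18352656/1054729*(-1) + 48441600/1054729*(+1) + 580644/1054729*(+1) + 6260004/1054729*(+1) + 19184400/1054729*(+1) + 57168721/1054729*(-1) = -1 (each basis 2-blade squares to minus the product of its generators' squares); cross terms between blades sharing an index anticommute and cancel; the commuting (index-disjoint) pairs give grade-4 terms 2*c*c'*(blade product), which cancel blade by blade — γ1234: -64782648/1054729 + 60969600/1054729 + 3813048/1054729 = 0 — confirming B is simple. So B^2 = -1.
Answer: rotation, certificate B^2 = -1. B^2 = -1 is basis-independent, so its sign is the whole story.


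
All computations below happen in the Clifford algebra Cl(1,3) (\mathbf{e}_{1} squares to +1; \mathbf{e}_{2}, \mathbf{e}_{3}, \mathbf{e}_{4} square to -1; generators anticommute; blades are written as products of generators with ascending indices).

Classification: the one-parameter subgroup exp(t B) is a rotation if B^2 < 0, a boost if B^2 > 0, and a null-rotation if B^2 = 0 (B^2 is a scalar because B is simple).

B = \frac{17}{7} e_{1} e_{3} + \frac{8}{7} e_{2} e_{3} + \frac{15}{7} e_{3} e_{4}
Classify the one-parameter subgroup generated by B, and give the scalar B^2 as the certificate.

B^2 term by term: the squares give (\frac{17}{7})^2*(e_{1} e_{3})^2 + (\frac{8}{7})^2*(e_{2} e_{3})^2 + (\frac{15}{7})^2*(e_{3} e_{4})^2 = \frac{289}{49}*(+1) + \frac{64}{49}*(-1) + \frac{225}{49}*(-1) = 0 (each basis 2-blade squares to minus the product of its generators' squares); cross terms between blades sharing an index anticommute and cancel. So B^2 = 0.
Answer: null-rotation, certificate B^2 = 0. B^2 = 0 is basis-independent, so its sign is the whole story.


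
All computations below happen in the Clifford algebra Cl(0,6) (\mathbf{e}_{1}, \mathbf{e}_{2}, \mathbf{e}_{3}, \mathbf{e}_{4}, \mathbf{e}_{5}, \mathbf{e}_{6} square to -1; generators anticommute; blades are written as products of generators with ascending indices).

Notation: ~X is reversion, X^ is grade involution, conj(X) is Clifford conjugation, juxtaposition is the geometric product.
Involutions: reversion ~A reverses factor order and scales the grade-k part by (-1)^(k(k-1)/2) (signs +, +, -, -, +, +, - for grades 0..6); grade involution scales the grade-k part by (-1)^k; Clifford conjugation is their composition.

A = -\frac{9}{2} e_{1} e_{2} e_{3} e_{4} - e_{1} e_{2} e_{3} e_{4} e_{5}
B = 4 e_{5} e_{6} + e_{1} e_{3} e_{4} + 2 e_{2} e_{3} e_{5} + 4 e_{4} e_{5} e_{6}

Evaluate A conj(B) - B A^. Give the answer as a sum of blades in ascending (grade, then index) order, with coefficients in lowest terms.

first term: \frac{9}{2} e_{2} - 2 e_{1} e_{4} - e_{2} e_{5} + 9 e_{1} e_{4} e_{5} + 4 e_{1} e_{2} e_{3} e_{6} - 4 e_{1} e_{2} e_{3} e_{4} e_{6} + 18 e_{1} e_{2} e_{3} e_{5} e_{6} + 18 e_{1} e_{2} e_{3} e_{4} e_{5} e_{6}
second term: -\frac{9}{2} e_{2} + 2 e_{1} e_{4} + e_{2} e_{5} + 9 e_{1} e_{4} e_{5} + 4 e_{1} e_{2} e_{3} e_{6} + 4 e_{1} e_{2} e_{3} e_{4} e_{6} - 18 e_{1} e_{2} e_{3} e_{5} e_{6} - 18 e_{1} e_{2} e_{3} e_{4} e_{5} e_{6}
Answer: 9 e_{2} - 4 e_{1} e_{4} - 2 e_{2} e_{5} - 8 e_{1} e_{2} e_{3} e_{4} e_{6} + 36 e_{1} e_{2} e_{3} e_{5} e_{6} + 36 e_{1} e_{2} e_{3} e_{4} e_{5} e_{6}


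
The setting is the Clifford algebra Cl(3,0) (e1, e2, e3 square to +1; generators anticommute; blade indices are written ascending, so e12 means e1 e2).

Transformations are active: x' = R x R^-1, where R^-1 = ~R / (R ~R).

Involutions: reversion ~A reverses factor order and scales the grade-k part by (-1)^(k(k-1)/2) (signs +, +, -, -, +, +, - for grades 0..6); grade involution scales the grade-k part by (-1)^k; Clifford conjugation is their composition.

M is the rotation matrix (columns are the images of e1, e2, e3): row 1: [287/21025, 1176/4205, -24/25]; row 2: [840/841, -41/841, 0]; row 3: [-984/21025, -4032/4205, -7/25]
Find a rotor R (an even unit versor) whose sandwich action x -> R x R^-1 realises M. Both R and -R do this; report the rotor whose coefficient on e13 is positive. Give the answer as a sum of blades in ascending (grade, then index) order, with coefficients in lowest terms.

Method: write R = a + b12*e12 + b13*e13 + b23*e23 with a^2 + b12^2 + b13^2 + b23^2 = 1 (so R^-1 = ~R). Expanding the columns R e_j ~R gives tr M = 4a^2 - 1 and, from the antisymmetric part, M21 - M12 = -4a*b12, M13 - M31 = 4a*b13, M32 - M23 = -4a*b23.
Here tr M = -265/841, so a^2 = (1 + tr M)/4 = 144/841 and a = ±12/29. Taking a = 12/29: M21 - M12 = 3024/4205, M13 - M31 = -768/841, M32 - M23 = -4032/4205, giving b12 = -63/145, b13 = -16/29, b23 = 84/145, i.e. R = 12/29 - 63/145*e12 - 16/29*e13 + 84/145*e23.
Its e13 coefficient is negative, so report the other preimage -R.
Answer: -12/29 + 63/145*e12 + 16/29*e13 - 84/145*e23. Why the constraint matters: R and -R act identically through the sandwich — M has trace -265/841 either way — so only the sign condition on e13 picks one of the two preimages.


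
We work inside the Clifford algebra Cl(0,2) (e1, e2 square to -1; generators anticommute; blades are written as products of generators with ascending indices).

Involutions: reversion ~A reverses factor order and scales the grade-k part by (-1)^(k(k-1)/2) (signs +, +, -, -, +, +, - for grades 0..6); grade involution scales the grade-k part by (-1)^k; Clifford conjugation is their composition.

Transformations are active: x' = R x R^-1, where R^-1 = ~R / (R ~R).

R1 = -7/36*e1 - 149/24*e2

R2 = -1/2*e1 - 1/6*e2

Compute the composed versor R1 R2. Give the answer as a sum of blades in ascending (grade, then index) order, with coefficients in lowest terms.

Distribute over the terms of R1 (each basis-blade product reordered to ascending indices, repeated generators contracted through their squares):
(-7/36*e1) R2 = -7/72 + 7/216*e1 e2
(-149/24*e2) R2 = -149/144 - 149/48*e1 e2
Summing the partial products and collecting blades:
Answer: -163/144 - 1327/432*e1 e2
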